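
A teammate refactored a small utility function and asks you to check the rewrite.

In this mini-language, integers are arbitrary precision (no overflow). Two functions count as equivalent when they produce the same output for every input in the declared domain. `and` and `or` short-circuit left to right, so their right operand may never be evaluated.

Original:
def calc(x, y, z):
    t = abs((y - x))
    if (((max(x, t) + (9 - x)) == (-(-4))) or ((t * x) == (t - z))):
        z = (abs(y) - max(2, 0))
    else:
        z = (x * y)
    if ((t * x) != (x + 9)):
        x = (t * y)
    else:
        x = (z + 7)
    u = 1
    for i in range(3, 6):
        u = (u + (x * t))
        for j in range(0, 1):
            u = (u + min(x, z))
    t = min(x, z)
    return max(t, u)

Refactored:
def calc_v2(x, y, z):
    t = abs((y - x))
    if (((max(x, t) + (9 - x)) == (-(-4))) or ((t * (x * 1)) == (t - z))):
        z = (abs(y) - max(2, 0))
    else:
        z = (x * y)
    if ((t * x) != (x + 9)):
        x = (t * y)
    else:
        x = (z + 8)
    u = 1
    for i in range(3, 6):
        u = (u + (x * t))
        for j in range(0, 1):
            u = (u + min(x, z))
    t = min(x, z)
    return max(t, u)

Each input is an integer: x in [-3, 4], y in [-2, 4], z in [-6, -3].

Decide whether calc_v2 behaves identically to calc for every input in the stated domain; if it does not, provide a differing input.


Evaluate both at x=3, y=-1, z=-6.
calc: t becomes 4; next (((max(x, t) + (9 - x)) == (-(-4))) or ((t * x) == (t - z))) evaluates to false; next z becomes -3; next ((t * x) != (x + 9)) evaluates to false; next x becomes 4; next u becomes 1; next at i=3:; next u becomes 17; next at j=0:; next u becomes 14; next at i=4:; next u becomes 30; next at j=0:; next u becomes 27; next at i=5:; next u becomes 43; next at j=0:; next u becomes 40; next t becomes -3; next final value 40
calc_v2: t becomes 4; next (((max(x, t) + (9 - x)) == (-(-4))) or ((t * (x * 1)) == (t - z))) evaluates to false; next z becomes -3; next ((t * x) != (x + 9)) evaluates to false; next x becomes 5; next u becomes 1; next at i=3:; next u becomes 21; next at j=0:; next u becomes 18; next at i=4:; next u becomes 38; next at j=0:; next u becomes 35; next at i=5:; next u becomes 55; next at j=0:; next u becomes 52; next t becomes -3; next final value 52
40 against 52: the behavior changed.
verdict: not equivalent; witness: x=3, y=-1, z=-6


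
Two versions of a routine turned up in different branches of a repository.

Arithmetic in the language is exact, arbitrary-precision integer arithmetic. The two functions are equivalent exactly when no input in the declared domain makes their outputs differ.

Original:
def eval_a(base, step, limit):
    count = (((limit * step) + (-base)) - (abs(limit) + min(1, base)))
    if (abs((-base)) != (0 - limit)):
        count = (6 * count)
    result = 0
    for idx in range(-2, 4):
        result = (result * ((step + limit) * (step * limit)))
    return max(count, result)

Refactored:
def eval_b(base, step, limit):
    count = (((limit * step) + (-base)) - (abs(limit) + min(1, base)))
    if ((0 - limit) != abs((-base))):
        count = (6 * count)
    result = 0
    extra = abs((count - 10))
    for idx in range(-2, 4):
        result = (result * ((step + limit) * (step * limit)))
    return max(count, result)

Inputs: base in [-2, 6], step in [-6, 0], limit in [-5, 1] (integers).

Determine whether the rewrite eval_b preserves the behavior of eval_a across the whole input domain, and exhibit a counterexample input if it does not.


One difference looks behavioral, but it never changes the outcome for any declared input.
Spot check at base=1, step=-5, limit=1 — eval_a: count becomes -8; next (abs((-base)) != (0 - limit)) evaluates to true; next count becomes -48; next result becomes 0; next at idx=-2:; next result becomes 0; next at idx=-1:; next result becomes 0; next at idx=0:; next result becomes 0; next at idx=1:; next result becomes 0; next at idx=2:; next result becomes 0; next at idx=3:; next result becomes 0; next final value 0. eval_b: count becomes -8; next ((0 - limit) != abs((-base))) evaluates to true; next count becomes -48; next result becomes 0; next extra becomes 58; next at idx=-2:; next result becomes 0; next at idx=-1:; next result becomes 0; next at idx=0:; next result becomes 0; next at idx=1:; next result becomes 0; next at idx=2:; next result becomes 0; next at idx=3:; next result becomes 0; next final value 0. Both give 0.
Every one of the 441 inputs gives matching results.
verdict: equivalent


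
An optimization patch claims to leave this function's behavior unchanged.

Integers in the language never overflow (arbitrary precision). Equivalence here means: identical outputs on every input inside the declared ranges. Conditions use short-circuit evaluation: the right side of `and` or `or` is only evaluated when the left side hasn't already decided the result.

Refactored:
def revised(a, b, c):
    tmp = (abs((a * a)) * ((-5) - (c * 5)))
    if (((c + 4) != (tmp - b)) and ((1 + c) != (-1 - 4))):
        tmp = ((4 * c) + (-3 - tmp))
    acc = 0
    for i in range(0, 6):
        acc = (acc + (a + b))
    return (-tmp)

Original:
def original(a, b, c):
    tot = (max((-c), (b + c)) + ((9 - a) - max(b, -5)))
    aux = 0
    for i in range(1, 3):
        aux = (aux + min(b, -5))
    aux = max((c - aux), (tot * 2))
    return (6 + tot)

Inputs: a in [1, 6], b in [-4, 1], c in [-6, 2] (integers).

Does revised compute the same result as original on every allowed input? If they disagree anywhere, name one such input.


There is a counterexample at a=1, b=-4, c=-6: 24 on one side, -25 on the other.
original: tot = 18; aux = 0; [i=1]; aux = -5; [i=2]; aux = -10; aux = 36; return 24
revised: tmp = 25; (((c + 4) != (tmp - b)) and ((1 + c) != (-1 - 4))) -> false; acc = 0; [i=0]; acc = -3; [i=1]; acc = -6; [i=2]; acc = -9; [i=3]; acc = -12; [i=4]; acc = -15; [i=5]; acc = -18; return -25
verdict: not equivalent; witness: a=1, b=-4, c=-6


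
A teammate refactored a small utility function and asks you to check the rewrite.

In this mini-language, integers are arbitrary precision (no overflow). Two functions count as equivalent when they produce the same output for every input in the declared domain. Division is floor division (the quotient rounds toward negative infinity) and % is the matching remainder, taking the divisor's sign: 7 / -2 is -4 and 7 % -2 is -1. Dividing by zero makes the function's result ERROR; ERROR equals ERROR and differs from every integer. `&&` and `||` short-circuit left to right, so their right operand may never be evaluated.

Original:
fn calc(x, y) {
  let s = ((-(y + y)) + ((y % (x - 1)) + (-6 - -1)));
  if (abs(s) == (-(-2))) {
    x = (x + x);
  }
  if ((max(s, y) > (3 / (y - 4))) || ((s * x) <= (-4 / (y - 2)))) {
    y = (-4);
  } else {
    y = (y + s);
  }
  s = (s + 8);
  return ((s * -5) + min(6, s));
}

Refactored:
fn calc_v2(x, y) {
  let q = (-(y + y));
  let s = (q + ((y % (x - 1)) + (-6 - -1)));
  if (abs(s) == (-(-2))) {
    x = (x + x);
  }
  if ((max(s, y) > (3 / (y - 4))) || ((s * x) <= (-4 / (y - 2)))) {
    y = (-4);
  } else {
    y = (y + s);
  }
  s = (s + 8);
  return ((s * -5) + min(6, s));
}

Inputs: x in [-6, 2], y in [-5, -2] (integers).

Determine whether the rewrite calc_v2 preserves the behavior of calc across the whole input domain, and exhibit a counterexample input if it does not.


Reading the diff, among the changes: statement counts differ; also local variable names differ.
Tracing x=-3, y=-4: calc: s becomes 3; next (abs(s) == (-(-2))) evaluates to false; next ((max(s, y) > (3 / (y - 4))) || ((s * x) <= (-4 / (y - 2)))) evaluates to true; next y becomes -4; next s becomes 11; next final value -49 | calc_v2: q becomes 8; next s becomes 3; next (abs(s) == (-(-2))) evaluates to false; next ((max(s, y) > (3 / (y - 4))) || ((s * x) <= (-4 / (y - 2)))) evaluates to true; next y becomes -4; next s becomes 11; next final value -49 — matching result -49.
Across all 36 domain points the two functions coincide.
verdict: equivalent


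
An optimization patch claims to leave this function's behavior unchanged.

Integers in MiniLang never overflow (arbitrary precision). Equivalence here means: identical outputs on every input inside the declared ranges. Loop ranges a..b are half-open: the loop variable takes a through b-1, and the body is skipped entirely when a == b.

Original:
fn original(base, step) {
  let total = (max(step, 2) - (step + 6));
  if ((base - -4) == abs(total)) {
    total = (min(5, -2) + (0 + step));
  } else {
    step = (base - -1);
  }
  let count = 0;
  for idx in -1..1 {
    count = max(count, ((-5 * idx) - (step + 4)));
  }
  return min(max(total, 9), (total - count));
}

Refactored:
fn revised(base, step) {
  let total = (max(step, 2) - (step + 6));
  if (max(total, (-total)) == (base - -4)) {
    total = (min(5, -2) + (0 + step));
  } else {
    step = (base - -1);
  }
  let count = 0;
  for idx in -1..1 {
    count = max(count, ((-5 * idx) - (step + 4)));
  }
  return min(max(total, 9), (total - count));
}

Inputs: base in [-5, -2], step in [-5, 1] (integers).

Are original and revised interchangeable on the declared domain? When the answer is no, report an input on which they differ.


Comparing the listings, the differences include: min/max/abs usage differs.
As a probe, take base=-3, step=-5: original runs total=1, then ((base - -4) == abs(total)) is true, then total=-7, then count=0, then (idx=-1), then count=6, then (idx=0), then count=6, then returns -13; revised runs total=1, then (max(total, (-total)) == (base - -4)) is true, then total=-7, then count=0, then (idx=-1), then count=6, then (idx=0), then count=6, then returns -13; both end at -13.
An exhaustive pass over the 28 declared inputs shows identical outputs.
verdict: equivalent


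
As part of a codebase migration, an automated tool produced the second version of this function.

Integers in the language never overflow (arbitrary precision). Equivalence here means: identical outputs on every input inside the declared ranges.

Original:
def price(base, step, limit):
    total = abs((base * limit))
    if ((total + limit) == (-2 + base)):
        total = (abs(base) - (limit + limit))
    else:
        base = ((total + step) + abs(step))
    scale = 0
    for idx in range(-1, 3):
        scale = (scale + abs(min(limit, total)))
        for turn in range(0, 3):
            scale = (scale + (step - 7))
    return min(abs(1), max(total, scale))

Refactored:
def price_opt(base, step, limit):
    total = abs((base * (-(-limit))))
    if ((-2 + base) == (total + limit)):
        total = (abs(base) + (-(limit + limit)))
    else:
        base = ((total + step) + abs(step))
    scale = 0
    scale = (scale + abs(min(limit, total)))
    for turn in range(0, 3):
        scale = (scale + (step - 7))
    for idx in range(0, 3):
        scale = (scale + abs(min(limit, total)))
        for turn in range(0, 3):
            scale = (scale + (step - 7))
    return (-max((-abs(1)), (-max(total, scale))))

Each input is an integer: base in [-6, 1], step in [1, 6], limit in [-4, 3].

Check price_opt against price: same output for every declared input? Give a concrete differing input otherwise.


This is a faithful refactor — statement counts differ, loop structure differs, min/max/abs usage differs, arithmetic usage differs, constant usage differs, but the computed results match everywhere.
Spot check at base=-6, step=3, limit=-2 — price: total = 12; ((total + limit) == (-2 + base)) -> false; base = 18; scale = 0; [idx=-1]; scale = 2; [turn=0]; scale = -2; [turn=1]; scale = -6; [turn=2]; scale = -10; [idx=0]; scale = -8; [turn=0]; scale = -12; [turn=1]; scale = -16; [turn=2]; scale = -20; [idx=1]; scale = -18; [turn=0]; scale = -22; [turn=1]; scale = -26; [turn=2]; scale = -30; [idx=2]; scale = -28; [turn=0]; scale = -32; [turn=1]; scale = -36; [turn=2]; scale = -40; return 1. price_opt: total = 12; ((-2 + base) == (total + limit)) -> false; base = 18; scale = 0; scale = 2; [turn=0]; scale = -2; [turn=1]; scale = -6; [turn=2]; scale = -10; [idx=0]; scale = -8; [turn=0]; scale = -12; [turn=1]; scale = -16; [turn=2]; scale = -20; [idx=1]; scale = -18; [turn=0]; scale = -22; [turn=1]; scale = -26; [turn=2]; scale = -30; [idx=2]; scale = -28; [turn=0]; scale = -32; [turn=1]; scale = -36; [turn=2]; scale = -40; return 1. Both give 1.
Checked all 384 inputs in the declared domain: the outputs agree on every one.
verdict: equivalent


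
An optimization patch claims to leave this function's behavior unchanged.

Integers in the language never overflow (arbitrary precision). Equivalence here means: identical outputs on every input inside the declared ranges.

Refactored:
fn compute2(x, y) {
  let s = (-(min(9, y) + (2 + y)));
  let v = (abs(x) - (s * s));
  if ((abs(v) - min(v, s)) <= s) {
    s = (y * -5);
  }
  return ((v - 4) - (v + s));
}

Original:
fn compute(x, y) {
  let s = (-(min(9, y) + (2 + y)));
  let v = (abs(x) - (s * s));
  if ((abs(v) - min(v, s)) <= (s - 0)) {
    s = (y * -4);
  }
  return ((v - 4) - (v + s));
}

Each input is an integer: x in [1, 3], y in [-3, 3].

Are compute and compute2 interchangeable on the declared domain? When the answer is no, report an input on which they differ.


At x=3, y=-2: compute gives -12, compute2 gives -14.
verdict: not equivalent; witness: x=3, y=-2


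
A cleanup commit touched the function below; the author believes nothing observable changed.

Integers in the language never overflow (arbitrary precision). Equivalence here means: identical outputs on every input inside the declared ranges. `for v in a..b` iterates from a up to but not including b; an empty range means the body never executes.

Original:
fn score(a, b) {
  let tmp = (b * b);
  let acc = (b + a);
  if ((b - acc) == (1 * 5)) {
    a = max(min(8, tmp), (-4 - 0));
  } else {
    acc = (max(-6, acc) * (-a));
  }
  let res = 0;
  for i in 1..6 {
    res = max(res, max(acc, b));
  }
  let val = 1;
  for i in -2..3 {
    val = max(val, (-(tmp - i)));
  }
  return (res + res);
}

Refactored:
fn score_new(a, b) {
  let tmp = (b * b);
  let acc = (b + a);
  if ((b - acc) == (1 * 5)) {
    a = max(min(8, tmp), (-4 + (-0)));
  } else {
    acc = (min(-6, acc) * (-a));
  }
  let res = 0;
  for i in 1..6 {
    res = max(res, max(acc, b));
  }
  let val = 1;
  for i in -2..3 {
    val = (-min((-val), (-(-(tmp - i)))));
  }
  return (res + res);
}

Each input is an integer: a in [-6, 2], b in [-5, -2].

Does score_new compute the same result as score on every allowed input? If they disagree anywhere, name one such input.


a=1, b=-5 yields 8 from score but 12 from score_new.
verdict: not equivalent; witness: a=1, b=-5


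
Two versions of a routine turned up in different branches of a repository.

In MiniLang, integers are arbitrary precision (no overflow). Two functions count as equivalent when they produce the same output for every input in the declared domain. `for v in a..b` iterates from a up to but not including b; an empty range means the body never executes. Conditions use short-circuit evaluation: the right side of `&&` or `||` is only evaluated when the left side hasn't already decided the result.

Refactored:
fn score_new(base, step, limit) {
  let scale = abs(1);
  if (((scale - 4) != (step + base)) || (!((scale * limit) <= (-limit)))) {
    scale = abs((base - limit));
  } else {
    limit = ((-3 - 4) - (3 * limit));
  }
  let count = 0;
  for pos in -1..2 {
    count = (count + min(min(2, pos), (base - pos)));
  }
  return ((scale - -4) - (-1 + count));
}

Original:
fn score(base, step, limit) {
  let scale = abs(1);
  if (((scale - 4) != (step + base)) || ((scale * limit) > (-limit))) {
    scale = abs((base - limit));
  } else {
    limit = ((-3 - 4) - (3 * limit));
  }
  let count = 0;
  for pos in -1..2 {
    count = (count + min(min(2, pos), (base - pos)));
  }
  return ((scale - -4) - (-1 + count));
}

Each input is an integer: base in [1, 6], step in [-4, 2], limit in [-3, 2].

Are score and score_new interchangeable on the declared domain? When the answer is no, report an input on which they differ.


Reading the diff, among the changes: comparison usage differs; also boolean connective usage differs.
As a probe, take base=5, step=-4, limit=2: score runs scale = 1; (((scale - 4) != (step + base)) || ((scale * limit) > (-limit))) -> true; scale = 3; count = 0; [pos=-1]; count = -1; [pos=0]; count = -1; [pos=1]; count = 0; return 8; score_new runs scale = 1; (((scale - 4) != (step + base)) || (!((scale * limit) <= (-limit)))) -> true; scale = 3; count = 0; [pos=-1]; count = -1; [pos=0]; count = -1; [pos=1]; count = 0; return 8; both end at 8.
Every one of the 252 inputs gives matching results.
verdict: equivalent


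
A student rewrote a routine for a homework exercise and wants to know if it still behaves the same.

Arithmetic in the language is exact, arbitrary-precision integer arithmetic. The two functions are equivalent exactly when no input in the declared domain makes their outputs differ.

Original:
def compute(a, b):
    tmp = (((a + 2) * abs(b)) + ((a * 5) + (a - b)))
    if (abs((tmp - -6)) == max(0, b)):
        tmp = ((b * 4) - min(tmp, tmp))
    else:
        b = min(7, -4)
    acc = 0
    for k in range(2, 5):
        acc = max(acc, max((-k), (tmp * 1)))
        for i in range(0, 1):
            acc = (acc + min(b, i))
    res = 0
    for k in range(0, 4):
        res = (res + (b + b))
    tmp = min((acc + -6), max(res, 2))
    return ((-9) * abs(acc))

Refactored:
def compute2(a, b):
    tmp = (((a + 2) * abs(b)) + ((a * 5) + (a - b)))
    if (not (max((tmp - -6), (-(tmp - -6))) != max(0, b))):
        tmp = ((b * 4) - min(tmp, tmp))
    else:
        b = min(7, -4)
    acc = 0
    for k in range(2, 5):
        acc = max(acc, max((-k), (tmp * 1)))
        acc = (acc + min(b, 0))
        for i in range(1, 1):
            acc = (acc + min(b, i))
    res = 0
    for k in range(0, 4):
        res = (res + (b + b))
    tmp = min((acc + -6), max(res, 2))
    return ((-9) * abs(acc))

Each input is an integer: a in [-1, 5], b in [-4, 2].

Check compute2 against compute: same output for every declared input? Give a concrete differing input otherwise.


Changes here: arithmetic usage differs; also comparison usage differs; also constant usage differs; also boolean connective usage differs; also min/max/abs usage differs; also loop structure differs; also statement counts differ; the full 49-point sweep finds no disagreement.
verdict: equivalent


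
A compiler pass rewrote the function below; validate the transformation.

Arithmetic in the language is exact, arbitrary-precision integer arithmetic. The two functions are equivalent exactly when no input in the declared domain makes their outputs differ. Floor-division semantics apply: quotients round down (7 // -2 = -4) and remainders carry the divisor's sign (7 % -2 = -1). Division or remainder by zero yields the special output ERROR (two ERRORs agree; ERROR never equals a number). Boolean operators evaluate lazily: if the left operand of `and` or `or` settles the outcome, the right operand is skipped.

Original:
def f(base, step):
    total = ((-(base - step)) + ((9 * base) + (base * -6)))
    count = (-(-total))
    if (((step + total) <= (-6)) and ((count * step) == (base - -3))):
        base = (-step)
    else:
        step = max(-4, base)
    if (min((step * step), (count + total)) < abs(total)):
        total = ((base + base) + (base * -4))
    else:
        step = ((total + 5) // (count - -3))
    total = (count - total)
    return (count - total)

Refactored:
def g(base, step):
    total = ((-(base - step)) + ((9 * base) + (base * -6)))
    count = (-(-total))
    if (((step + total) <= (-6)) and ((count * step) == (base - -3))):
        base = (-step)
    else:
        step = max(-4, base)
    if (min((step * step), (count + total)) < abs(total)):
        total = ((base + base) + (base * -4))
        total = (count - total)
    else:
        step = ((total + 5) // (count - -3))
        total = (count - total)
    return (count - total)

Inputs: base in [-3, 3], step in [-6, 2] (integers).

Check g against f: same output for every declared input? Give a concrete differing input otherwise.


Equivalent — the differences include arithmetic usage differs, and statement counts differ, yet no declared input distinguishes the two.
One worked example (base=0, step=1) — f: total becomes 1; next count becomes 1; next (((step + total) <= (-6)) and ((count * step) == (base - -3))) evaluates to false; next step becomes 0; next (min((step * step), (count + total)) < abs(total)) evaluates to true; next total becomes 0; next total becomes 1; next final value 0; g: total becomes 1; next count becomes 1; next (((step + total) <= (-6)) and ((count * step) == (base - -3))) evaluates to false; next step becomes 0; next (min((step * step), (count + total)) < abs(total)) evaluates to true; next total becomes 0; next total becomes 1; next final value 0; agreement on 0.
An exhaustive pass over the 63 declared inputs shows identical outputs.
verdict: equivalent


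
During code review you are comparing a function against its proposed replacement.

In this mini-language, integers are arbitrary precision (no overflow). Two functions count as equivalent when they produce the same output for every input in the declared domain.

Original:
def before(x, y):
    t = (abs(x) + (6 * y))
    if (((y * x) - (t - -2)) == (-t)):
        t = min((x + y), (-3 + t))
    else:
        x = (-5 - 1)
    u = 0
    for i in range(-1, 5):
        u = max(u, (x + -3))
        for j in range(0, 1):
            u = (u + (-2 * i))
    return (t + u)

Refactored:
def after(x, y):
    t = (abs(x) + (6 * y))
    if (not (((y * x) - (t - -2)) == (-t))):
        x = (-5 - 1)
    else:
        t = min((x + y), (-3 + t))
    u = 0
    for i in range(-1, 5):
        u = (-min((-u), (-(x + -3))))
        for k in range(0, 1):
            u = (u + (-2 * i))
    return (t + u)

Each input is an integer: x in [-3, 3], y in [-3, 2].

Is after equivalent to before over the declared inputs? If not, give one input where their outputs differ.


Comparing the listings, the differences include: local variable names differ; boolean connective usage differs; min/max/abs usage differs.
Tracing x=0, y=-2: before: t = -12; (((y * x) - (t - -2)) == (-t)) -> false; x = -6; u = 0; [i=-1]; u = 0; [j=0]; u = 2; [i=0]; u = 2; [j=0]; u = 2; [i=1]; u = 2; [j=0]; u = 0; [i=2]; u = 0; [j=0]; u = -4; [i=3]; u = -4; [j=0]; u = -10; [i=4]; u = -9; [j=0]; u = -17; return -29 | after: t = -12; (not (((y * x) - (t - -2)) == (-t))) -> true; x = -6; u = 0; [i=-1]; u = 0; [k=0]; u = 2; [i=0]; u = 2; [k=0]; u = 2; [i=1]; u = 2; [k=0]; u = 0; [i=2]; u = 0; [k=0]; u = -4; [i=3]; u = -4; [k=0]; u = -10; [i=4]; u = -9; [k=0]; u = -17; return -29 — matching result -29.
An exhaustive pass over the 42 declared inputs shows identical outputs.
verdict: equivalent


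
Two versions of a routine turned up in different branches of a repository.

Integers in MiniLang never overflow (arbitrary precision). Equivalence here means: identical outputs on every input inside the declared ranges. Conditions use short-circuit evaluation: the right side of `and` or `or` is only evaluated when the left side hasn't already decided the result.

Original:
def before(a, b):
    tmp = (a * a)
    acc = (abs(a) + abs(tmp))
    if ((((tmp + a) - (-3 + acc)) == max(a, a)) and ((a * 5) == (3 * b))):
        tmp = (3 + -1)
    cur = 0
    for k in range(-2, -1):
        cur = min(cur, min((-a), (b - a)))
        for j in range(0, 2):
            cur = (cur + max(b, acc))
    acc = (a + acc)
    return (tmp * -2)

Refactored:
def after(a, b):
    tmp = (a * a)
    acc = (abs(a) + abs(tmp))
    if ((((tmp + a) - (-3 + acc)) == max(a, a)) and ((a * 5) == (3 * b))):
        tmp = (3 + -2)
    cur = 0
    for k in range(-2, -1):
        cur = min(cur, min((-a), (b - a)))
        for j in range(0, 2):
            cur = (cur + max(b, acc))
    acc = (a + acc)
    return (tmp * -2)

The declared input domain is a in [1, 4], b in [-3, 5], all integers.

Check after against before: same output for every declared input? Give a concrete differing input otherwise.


Not equivalent: a=3, b=5 separates them (-4 vs -2).
before: tmp becomes 9; next acc becomes 12; next ((((tmp + a) - (-3 + acc)) == max(a, a)) and ((a * 5) == (3 * b))) evaluates to true; next tmp becomes 2; next cur becomes 0; next at k=-2:; next cur becomes -3; next at j=0:; next cur becomes 9; next at j=1:; next cur becomes 21; next acc becomes 15; next final value -4
after: tmp becomes 9; next acc becomes 12; next ((((tmp + a) - (-3 + acc)) == max(a, a)) and ((a * 5) == (3 * b))) evaluates to true; next tmp becomes 1; next cur becomes 0; next at k=-2:; next cur becomes -3; next at j=0:; next cur becomes 9; next at j=1:; next cur becomes 21; next acc becomes 15; next final value -2
verdict: not equivalent; witness: a=3, b=5


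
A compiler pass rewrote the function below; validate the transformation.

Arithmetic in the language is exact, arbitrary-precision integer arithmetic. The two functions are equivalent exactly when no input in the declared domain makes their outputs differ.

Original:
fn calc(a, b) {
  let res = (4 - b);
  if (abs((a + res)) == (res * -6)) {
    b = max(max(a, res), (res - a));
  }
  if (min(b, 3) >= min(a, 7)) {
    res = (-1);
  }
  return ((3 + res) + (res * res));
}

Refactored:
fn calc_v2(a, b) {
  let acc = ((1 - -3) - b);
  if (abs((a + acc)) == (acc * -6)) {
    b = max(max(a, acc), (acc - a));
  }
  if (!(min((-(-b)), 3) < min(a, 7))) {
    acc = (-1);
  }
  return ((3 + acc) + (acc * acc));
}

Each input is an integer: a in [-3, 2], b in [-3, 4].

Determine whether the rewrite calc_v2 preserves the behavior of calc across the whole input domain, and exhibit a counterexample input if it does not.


The two are interchangeable: boolean connective usage differs; also arithmetic usage differs; also local variable names differ; also constant usage differs; also comparison usage differs, and every declared input agrees.
As a probe, take a=-2, b=4: calc runs res = 0; (abs((a + res)) == (res * -6)) -> false; (min(b, 3) >= min(a, 7)) -> true; res = -1; return 3; calc_v2 runs acc = 0; (abs((a + acc)) == (acc * -6)) -> false; (!(min((-(-b)), 3) < min(a, 7))) -> true; acc = -1; return 3; both end at 3.
An exhaustive pass over the 48 declared inputs shows identical outputs.
verdict: equivalent


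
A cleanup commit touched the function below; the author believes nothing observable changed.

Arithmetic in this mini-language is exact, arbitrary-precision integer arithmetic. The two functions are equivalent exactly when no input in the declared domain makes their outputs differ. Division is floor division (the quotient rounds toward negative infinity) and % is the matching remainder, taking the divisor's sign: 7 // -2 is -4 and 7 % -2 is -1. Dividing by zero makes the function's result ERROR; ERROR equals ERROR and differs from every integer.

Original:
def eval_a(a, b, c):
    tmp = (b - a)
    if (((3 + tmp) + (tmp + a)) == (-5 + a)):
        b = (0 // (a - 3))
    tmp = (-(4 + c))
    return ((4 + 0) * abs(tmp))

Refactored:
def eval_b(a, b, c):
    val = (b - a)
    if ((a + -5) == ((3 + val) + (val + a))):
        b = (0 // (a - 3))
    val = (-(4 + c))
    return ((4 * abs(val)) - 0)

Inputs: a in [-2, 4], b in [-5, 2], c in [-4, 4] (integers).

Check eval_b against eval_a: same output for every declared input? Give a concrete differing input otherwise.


Equivalent — the differences include local variable names differ, arithmetic usage differs, yet no declared input distinguishes the two.
Spot check at a=3, b=-5, c=-2 — eval_a: tmp=-8, then (((3 + tmp) + (tmp + a)) == (-5 + a)) is false, then tmp=-2, then returns 8. eval_b: val=-8, then ((a + -5) == ((3 + val) + (val + a))) is false, then val=-2, then returns 8. Both give 8.
An exhaustive pass over the 504 declared inputs shows identical outputs.
verdict: equivalent


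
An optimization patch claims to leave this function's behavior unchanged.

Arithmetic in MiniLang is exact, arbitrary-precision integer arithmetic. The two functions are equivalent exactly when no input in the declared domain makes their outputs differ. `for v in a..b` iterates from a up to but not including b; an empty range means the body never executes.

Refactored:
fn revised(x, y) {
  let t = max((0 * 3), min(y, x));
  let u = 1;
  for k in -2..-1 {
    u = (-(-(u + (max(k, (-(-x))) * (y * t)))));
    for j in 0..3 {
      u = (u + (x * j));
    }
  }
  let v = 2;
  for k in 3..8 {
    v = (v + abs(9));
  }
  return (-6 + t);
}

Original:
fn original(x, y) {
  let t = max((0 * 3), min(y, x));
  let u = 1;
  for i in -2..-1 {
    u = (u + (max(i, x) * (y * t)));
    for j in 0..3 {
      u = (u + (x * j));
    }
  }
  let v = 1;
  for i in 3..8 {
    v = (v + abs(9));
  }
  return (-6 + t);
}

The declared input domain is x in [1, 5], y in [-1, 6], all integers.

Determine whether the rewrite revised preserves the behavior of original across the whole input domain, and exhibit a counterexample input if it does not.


Although `1` became `2`, no input in the stated domain can expose it.
Spot check at x=1, y=-1 — original: t becomes 0; next u becomes 1; next at i=-2:; next u becomes 1; next at j=0:; next u becomes 1; next at j=1:; next u becomes 2; next at j=2:; next u becomes 4; next v becomes 1; next at i=3:; next v becomes 10; next at i=4:; next v becomes 19; next at i=5:; next v becomes 28; next at i=6:; next v becomes 37; next at i=7:; next v becomes 46; next final value -6. revised: t becomes 0; next u becomes 1; next at k=-2:; next u becomes 1; next at j=0:; next u becomes 1; next at j=1:; next u becomes 2; next at j=2:; next u becomes 4; next v becomes 2; next at k=3:; next v becomes 11; next at k=4:; next v becomes 20; next at k=5:; next v becomes 29; next at k=6:; next v becomes 38; next at k=7:; next v becomes 47; next final value -6. Both give -6.
Across all 40 domain points the two functions coincide.
verdict: equivalent


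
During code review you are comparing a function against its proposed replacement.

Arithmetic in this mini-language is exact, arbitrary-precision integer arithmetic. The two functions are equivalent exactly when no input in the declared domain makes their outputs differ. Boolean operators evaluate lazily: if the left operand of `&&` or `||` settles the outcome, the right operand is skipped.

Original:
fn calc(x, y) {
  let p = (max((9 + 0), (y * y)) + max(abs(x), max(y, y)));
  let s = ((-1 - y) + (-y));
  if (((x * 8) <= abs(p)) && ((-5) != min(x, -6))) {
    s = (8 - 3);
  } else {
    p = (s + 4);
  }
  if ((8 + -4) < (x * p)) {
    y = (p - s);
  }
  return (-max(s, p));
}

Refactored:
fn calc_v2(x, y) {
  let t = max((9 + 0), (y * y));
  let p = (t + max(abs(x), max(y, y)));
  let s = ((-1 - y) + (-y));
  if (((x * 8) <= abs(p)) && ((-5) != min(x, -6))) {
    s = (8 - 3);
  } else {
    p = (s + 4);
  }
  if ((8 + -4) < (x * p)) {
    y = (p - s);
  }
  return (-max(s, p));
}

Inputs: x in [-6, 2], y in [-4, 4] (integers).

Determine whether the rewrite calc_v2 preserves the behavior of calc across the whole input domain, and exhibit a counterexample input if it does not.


The two are interchangeable: local variable names differ; statement counts differ, and every declared input agrees.
As a probe, take x=-6, y=3: calc runs p becomes 15; next s becomes -7; next (((x * 8) <= abs(p)) && ((-5) != min(x, -6))) evaluates to true; next s becomes 5; next ((8 + -4) < (x * p)) evaluates to false; next final value -15; calc_v2 runs t becomes 9; next p becomes 15; next s becomes -7; next (((x * 8) <= abs(p)) && ((-5) != min(x, -6))) evaluates to true; next s becomes 5; next ((8 + -4) < (x * p)) evaluates to false; next final value -15; both end at -15.
Across all 81 domain points the two functions coincide.
verdict: equivalent


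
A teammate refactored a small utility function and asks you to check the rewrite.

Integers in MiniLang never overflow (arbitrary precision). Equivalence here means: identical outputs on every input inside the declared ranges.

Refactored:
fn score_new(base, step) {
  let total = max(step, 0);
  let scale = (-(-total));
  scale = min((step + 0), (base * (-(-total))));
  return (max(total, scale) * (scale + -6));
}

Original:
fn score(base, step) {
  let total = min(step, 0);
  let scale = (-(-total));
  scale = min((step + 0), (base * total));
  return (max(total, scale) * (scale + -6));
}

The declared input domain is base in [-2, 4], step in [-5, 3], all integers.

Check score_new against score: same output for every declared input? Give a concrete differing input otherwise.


The rewrite breaks on base=-2, step=-5, where the results are 55 and 0.
score: total=-5, then scale=-5, then scale=-5, then returns 55
score_new: total=0, then scale=0, then scale=-5, then returns 0
verdict: not equivalent; witness: base=-2, step=-5


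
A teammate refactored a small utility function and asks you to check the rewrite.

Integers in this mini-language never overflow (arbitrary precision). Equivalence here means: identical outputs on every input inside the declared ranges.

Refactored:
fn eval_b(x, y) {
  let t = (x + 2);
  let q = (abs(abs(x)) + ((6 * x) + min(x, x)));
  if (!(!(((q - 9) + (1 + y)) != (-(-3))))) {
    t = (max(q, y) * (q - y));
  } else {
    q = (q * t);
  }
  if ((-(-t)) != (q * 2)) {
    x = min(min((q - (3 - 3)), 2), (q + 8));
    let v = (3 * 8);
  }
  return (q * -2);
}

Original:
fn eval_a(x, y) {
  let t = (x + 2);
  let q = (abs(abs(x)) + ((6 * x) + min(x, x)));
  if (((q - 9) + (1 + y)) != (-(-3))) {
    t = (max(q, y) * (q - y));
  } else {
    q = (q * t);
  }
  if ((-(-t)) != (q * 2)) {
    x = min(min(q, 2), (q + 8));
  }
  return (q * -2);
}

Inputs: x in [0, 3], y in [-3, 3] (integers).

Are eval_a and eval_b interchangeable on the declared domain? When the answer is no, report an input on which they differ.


Equivalent — the differences include arithmetic usage differs, plus statement counts differ, plus boolean connective usage differs, plus constant usage differs, plus local variable names differ, yet no declared input distinguishes the two.
Spot check at x=2, y=1 — eval_a: t := 4 | q := 16 | (((q - 9) + (1 + y)) != (-(-3))): true | t := 240 | ((-(-t)) != (q * 2)): true | x := 2 | result -32. eval_b: t := 4 | q := 16 | (!(!(((q - 9) + (1 + y)) != (-(-3))))): true | t := 240 | ((-(-t)) != (q * 2)): true | x := 2 | v := 24 | result -32. Both give -32.
Checked all 28 inputs in the declared domain: the outputs agree on every one.
verdict: equivalent


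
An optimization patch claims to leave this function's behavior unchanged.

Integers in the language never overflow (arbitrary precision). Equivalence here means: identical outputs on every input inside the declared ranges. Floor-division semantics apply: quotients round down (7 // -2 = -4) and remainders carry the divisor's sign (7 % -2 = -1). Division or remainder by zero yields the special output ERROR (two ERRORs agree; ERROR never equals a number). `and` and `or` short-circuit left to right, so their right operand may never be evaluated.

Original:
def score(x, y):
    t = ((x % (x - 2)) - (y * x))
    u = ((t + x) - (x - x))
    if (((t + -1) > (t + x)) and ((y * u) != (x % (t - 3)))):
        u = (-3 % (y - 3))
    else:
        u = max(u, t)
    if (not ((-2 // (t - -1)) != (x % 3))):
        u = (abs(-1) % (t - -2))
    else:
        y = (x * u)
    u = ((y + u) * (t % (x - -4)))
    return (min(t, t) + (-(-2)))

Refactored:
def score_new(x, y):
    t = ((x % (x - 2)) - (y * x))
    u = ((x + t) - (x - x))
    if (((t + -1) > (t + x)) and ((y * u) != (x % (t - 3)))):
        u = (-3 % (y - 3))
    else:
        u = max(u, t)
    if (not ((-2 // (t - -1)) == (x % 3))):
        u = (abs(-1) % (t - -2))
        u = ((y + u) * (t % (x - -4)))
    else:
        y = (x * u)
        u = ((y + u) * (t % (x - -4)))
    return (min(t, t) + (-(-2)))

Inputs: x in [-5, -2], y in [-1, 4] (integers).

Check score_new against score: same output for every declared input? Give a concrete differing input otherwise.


Evaluate both at x=-2, y=0.
score: t := -2 | u := -4 | (((t + -1) > (t + x)) and ((y * u) != (x % (t - 3)))): true | u := 0 | (not ((-2 // (t - -1)) != (x % 3))): false | y := 0 | u := 0 | result 0
score_new: t := -2 | u := -4 | (((t + -1) > (t + x)) and ((y * u) != (x % (t - 3)))): true | u := 0 | (not ((-2 // (t - -1)) == (x % 3))): true | divide-by-zero, output ERROR
0 against ERROR: the behavior changed.
verdict: not equivalent; witness: x=-2, y=0


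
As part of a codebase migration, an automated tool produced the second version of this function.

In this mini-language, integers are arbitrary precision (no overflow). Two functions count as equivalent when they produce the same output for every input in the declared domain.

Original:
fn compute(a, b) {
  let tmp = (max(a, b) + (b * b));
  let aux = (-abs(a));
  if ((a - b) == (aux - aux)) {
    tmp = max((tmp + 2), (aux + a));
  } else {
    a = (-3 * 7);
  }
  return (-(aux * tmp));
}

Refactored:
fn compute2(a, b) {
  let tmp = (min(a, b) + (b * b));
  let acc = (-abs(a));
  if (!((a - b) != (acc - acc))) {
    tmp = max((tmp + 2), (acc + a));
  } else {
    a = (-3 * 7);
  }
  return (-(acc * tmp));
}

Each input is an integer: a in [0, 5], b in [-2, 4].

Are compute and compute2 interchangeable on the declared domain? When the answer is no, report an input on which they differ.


Take a=1, b=-2.
compute: tmp = 5; aux = -1; ((a - b) == (aux - aux)) -> false; a = -21; return 5
compute2: tmp = 2; acc = -1; (!((a - b) != (acc - acc))) -> false; a = -21; return 2
5 against 2: the behavior changed.
verdict: not equivalent; witness: a=1, b=-2


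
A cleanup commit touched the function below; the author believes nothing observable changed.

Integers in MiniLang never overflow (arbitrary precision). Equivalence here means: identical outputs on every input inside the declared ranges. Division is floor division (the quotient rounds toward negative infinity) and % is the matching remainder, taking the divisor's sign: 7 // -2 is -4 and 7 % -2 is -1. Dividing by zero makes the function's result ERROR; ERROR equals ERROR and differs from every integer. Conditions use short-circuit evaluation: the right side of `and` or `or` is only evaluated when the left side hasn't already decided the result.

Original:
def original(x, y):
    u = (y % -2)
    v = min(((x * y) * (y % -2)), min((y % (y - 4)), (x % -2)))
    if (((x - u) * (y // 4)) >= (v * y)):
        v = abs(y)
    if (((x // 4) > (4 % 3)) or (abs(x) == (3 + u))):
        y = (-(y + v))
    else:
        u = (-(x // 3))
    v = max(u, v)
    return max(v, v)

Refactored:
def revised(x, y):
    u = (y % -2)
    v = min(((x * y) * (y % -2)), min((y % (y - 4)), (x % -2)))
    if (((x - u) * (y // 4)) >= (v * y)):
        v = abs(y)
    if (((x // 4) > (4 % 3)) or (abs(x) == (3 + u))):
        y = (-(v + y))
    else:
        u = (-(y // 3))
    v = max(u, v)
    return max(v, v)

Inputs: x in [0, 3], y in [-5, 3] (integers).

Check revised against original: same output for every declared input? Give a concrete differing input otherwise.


x=0, y=-5 yields 0 from original but 2 from revised.
verdict: not equivalent; witness: x=0, y=-5


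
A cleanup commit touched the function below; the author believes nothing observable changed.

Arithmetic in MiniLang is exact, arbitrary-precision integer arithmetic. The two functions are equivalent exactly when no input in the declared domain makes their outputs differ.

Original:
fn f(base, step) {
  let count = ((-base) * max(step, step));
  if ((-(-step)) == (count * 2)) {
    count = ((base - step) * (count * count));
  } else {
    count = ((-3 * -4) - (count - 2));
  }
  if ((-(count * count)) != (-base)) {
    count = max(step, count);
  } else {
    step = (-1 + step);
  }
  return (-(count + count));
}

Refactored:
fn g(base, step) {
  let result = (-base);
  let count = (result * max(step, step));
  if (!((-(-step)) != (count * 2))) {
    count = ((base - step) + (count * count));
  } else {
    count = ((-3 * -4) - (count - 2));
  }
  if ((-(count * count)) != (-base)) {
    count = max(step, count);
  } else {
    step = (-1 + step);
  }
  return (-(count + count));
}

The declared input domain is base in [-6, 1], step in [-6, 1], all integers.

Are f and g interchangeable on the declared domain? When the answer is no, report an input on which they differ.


Consider the input base=1, step=0.
f: count=0, then ((-(-step)) == (count * 2)) is true, then count=0, then ((-(count * count)) != (-base)) is true, then count=0, then returns 0
g: result=-1, then count=0, then (!((-(-step)) != (count * 2))) is true, then count=1, then ((-(count * count)) != (-base)) is false, then step=-1, then returns -2
0 and -2 differ, so these are not the same function on this domain.
verdict: not equivalent; witness: base=1, step=0
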